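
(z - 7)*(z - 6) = z^2 - 13*z + 42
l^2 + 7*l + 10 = (l + 2)*(l + 5)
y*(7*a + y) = 7*a*y + y^2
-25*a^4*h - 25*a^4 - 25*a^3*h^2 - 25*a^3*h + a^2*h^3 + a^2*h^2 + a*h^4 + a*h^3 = (-5*a + h)*(a + h)*(5*a + h)*(a*h + a)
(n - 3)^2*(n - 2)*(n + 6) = n^4 - 2*n^3 - 27*n^2 + 108*n - 108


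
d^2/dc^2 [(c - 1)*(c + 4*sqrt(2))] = 2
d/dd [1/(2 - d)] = (d - 2)^(-2)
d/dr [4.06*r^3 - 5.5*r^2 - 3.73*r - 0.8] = 12.18*r^2 - 11.0*r - 3.73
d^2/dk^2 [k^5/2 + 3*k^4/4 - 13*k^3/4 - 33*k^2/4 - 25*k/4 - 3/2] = 10*k^3 + 9*k^2 - 39*k/2 - 33/2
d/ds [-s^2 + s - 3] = 1 - 2*s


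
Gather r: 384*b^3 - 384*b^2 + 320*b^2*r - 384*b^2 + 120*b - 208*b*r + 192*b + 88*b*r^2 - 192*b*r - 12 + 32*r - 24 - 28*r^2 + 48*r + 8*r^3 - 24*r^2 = 384*b^3 - 768*b^2 + 312*b + 8*r^3 + r^2*(88*b - 52) + r*(320*b^2 - 400*b + 80) - 36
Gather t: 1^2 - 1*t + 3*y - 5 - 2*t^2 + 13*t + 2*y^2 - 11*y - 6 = -2*t^2 + 12*t + 2*y^2 - 8*y - 10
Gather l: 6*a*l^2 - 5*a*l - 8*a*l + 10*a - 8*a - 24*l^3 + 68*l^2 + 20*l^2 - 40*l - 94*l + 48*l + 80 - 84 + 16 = 2*a - 24*l^3 + l^2*(6*a + 88) + l*(-13*a - 86) + 12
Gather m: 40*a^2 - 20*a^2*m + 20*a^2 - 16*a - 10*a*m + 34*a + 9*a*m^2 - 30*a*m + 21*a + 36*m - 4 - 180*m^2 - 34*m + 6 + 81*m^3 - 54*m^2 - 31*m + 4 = 60*a^2 + 39*a + 81*m^3 + m^2*(9*a - 234) + m*(-20*a^2 - 40*a - 29) + 6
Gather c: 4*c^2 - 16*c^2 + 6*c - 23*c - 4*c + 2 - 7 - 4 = -12*c^2 - 21*c - 9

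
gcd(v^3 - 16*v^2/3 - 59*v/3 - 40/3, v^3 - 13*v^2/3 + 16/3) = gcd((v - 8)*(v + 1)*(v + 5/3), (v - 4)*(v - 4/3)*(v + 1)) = v + 1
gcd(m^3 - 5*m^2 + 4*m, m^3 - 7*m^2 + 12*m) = m^2 - 4*m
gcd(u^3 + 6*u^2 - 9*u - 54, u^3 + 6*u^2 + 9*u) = u + 3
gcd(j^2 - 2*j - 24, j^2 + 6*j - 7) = 1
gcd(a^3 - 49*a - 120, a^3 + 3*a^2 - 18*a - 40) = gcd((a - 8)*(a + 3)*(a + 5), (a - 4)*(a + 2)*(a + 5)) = a + 5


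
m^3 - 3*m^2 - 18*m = m*(m - 6)*(m + 3)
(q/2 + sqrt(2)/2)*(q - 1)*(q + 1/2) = q^3/2 - q^2/4 + sqrt(2)*q^2/2 - sqrt(2)*q/4 - q/4 - sqrt(2)/4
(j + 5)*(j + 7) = j^2 + 12*j + 35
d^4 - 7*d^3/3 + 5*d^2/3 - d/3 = d*(d - 1)^2*(d - 1/3)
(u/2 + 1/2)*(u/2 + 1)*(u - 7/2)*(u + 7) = u^4/4 + 13*u^3/8 - 3*u^2 - 133*u/8 - 49/4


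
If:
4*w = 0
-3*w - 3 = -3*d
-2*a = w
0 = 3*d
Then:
No Solution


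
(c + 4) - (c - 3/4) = 19/4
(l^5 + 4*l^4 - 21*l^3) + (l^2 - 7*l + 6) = l^5 + 4*l^4 - 21*l^3 + l^2 - 7*l + 6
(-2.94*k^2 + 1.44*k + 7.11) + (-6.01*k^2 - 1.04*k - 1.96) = -8.95*k^2 + 0.4*k + 5.15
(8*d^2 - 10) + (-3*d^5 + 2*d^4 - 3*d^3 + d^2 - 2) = -3*d^5 + 2*d^4 - 3*d^3 + 9*d^2 - 12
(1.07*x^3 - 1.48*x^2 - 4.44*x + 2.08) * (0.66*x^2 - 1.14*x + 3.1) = 0.7062*x^5 - 2.1966*x^4 + 2.0738*x^3 + 1.8464*x^2 - 16.1352*x + 6.448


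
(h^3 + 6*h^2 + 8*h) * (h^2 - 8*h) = h^5 - 2*h^4 - 40*h^3 - 64*h^2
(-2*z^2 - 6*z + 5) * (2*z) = -4*z^3 - 12*z^2 + 10*z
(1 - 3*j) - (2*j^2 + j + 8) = -2*j^2 - 4*j - 7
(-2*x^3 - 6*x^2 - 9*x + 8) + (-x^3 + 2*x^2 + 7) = -3*x^3 - 4*x^2 - 9*x + 15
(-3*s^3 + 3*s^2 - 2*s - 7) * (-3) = 9*s^3 - 9*s^2 + 6*s + 21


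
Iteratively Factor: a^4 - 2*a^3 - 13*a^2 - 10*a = (a - 5)*(a^3 + 3*a^2 + 2*a) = (a - 5)*(a + 2)*(a^2 + a) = a*(a - 5)*(a + 2)*(a + 1)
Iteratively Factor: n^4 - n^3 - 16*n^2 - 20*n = (n)*(n^3 - n^2 - 16*n - 20) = n*(n + 2)*(n^2 - 3*n - 10) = n*(n - 5)*(n + 2)*(n + 2)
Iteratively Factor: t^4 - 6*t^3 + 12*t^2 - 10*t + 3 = (t - 1)*(t^3 - 5*t^2 + 7*t - 3) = (t - 3)*(t - 1)*(t^2 - 2*t + 1) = (t - 3)*(t - 1)^2*(t - 1)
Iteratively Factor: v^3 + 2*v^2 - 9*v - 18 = (v - 3)*(v^2 + 5*v + 6) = (v - 3)*(v + 2)*(v + 3)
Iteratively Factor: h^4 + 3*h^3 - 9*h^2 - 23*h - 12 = (h + 4)*(h^3 - h^2 - 5*h - 3) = (h + 1)*(h + 4)*(h^2 - 2*h - 3) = (h + 1)^2*(h + 4)*(h - 3)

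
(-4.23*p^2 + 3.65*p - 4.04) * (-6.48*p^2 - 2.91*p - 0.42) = 27.4104*p^4 - 11.3427*p^3 + 17.3343*p^2 + 10.2234*p + 1.6968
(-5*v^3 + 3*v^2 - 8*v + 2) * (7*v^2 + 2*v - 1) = -35*v^5 + 11*v^4 - 45*v^3 - 5*v^2 + 12*v - 2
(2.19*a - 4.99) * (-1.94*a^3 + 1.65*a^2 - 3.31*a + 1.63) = -4.2486*a^4 + 13.2941*a^3 - 15.4824*a^2 + 20.0866*a - 8.1337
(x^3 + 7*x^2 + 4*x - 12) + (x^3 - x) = 2*x^3 + 7*x^2 + 3*x - 12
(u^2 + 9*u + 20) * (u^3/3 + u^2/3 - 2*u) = u^5/3 + 10*u^4/3 + 23*u^3/3 - 34*u^2/3 - 40*u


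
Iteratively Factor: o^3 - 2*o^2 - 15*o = (o + 3)*(o^2 - 5*o) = (o - 5)*(o + 3)*(o)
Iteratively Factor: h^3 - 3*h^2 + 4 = (h - 2)*(h^2 - h - 2) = (h - 2)*(h + 1)*(h - 2)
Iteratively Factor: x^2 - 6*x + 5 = (x - 5)*(x - 1)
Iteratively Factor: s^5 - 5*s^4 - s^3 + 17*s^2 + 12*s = (s + 1)*(s^4 - 6*s^3 + 5*s^2 + 12*s) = (s - 3)*(s + 1)*(s^3 - 3*s^2 - 4*s) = (s - 4)*(s - 3)*(s + 1)*(s^2 + s) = (s - 4)*(s - 3)*(s + 1)^2*(s)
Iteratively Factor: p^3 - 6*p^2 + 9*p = (p)*(p^2 - 6*p + 9) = p*(p - 3)*(p - 3)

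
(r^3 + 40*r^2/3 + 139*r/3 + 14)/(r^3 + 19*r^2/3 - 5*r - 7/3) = (r + 6)/(r - 1)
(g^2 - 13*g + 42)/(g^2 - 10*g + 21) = (g - 6)/(g - 3)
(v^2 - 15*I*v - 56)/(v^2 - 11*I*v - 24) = (v - 7*I)/(v - 3*I)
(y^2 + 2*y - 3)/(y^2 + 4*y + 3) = (y - 1)/(y + 1)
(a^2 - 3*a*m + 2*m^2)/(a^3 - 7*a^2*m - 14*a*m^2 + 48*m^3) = (a - m)/(a^2 - 5*a*m - 24*m^2)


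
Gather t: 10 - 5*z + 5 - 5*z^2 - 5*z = -5*z^2 - 10*z + 15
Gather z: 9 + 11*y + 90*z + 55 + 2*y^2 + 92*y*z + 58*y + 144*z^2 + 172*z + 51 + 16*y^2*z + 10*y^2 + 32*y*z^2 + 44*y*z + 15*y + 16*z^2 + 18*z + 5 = 12*y^2 + 84*y + z^2*(32*y + 160) + z*(16*y^2 + 136*y + 280) + 120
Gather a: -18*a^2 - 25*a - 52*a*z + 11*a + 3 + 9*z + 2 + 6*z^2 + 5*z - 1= -18*a^2 + a*(-52*z - 14) + 6*z^2 + 14*z + 4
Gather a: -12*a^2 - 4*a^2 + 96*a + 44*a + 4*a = -16*a^2 + 144*a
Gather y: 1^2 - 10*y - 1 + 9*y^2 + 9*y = 9*y^2 - y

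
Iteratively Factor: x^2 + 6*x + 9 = (x + 3)*(x + 3)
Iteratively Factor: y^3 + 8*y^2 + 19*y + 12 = (y + 1)*(y^2 + 7*y + 12) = (y + 1)*(y + 4)*(y + 3)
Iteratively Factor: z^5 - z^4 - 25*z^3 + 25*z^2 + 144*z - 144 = (z + 3)*(z^4 - 4*z^3 - 13*z^2 + 64*z - 48) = (z + 3)*(z + 4)*(z^3 - 8*z^2 + 19*z - 12) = (z - 1)*(z + 3)*(z + 4)*(z^2 - 7*z + 12) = (z - 4)*(z - 1)*(z + 3)*(z + 4)*(z - 3)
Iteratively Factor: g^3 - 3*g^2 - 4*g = (g - 4)*(g^2 + g) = (g - 4)*(g + 1)*(g)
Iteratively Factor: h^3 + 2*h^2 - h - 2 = (h - 1)*(h^2 + 3*h + 2) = (h - 1)*(h + 1)*(h + 2)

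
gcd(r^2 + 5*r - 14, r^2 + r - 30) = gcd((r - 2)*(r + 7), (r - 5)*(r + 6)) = 1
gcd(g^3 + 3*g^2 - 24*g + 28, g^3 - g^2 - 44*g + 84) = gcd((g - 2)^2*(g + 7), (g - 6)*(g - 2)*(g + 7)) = g^2 + 5*g - 14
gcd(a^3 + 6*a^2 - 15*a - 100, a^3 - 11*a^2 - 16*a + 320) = a + 5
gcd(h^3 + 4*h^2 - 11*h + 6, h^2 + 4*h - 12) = h + 6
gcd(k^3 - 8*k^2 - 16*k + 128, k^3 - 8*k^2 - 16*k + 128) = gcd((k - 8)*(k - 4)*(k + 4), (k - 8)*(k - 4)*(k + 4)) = k^3 - 8*k^2 - 16*k + 128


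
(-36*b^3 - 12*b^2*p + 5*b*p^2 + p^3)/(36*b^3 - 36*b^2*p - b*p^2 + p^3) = (-6*b^2 - b*p + p^2)/(6*b^2 - 7*b*p + p^2)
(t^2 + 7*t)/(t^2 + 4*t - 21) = t/(t - 3)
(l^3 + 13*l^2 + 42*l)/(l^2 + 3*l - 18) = l*(l + 7)/(l - 3)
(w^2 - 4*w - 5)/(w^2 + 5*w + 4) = (w - 5)/(w + 4)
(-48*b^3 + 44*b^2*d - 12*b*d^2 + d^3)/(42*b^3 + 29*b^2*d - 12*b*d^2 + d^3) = (-8*b^2 + 6*b*d - d^2)/(7*b^2 + 6*b*d - d^2)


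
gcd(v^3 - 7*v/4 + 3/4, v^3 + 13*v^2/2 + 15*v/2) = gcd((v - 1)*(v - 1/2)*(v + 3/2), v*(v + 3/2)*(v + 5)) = v + 3/2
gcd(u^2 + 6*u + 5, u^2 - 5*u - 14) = 1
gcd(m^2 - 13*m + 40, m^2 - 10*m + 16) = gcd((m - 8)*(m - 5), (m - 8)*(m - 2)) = m - 8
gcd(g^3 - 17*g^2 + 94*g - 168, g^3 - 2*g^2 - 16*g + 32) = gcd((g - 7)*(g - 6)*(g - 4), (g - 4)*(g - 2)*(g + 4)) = g - 4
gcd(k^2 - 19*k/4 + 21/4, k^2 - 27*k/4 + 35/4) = k - 7/4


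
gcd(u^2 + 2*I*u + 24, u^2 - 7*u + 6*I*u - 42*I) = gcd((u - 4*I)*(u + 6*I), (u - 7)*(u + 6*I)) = u + 6*I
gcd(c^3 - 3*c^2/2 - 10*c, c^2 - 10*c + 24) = c - 4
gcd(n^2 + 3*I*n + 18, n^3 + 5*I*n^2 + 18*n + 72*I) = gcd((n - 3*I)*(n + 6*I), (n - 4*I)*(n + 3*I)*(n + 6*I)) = n + 6*I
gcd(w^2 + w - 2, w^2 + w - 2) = w^2 + w - 2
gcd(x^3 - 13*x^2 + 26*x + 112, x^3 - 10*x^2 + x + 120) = x - 8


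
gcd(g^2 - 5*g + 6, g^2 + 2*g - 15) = g - 3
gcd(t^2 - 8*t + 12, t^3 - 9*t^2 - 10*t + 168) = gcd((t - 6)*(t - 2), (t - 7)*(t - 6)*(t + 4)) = t - 6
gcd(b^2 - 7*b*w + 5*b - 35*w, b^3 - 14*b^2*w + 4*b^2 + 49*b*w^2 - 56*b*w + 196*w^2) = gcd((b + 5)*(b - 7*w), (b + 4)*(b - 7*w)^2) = -b + 7*w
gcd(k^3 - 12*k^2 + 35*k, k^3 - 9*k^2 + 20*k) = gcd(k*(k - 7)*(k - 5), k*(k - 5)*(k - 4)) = k^2 - 5*k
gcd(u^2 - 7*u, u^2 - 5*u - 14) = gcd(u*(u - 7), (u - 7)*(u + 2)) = u - 7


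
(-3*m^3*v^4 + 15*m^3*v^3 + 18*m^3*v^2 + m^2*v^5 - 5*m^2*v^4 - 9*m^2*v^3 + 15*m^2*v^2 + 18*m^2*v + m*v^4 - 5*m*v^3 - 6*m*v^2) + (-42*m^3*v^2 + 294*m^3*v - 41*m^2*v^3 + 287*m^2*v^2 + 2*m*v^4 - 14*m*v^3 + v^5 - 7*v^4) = -3*m^3*v^4 + 15*m^3*v^3 - 24*m^3*v^2 + 294*m^3*v + m^2*v^5 - 5*m^2*v^4 - 50*m^2*v^3 + 302*m^2*v^2 + 18*m^2*v + 3*m*v^4 - 19*m*v^3 - 6*m*v^2 + v^5 - 7*v^4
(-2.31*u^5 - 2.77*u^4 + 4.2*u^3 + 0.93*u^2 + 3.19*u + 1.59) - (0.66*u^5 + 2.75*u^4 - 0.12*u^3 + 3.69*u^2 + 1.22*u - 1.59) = -2.97*u^5 - 5.52*u^4 + 4.32*u^3 - 2.76*u^2 + 1.97*u + 3.18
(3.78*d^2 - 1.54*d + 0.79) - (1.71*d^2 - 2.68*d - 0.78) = 2.07*d^2 + 1.14*d + 1.57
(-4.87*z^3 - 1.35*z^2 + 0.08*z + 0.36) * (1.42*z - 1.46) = -6.9154*z^4 + 5.1932*z^3 + 2.0846*z^2 + 0.3944*z - 0.5256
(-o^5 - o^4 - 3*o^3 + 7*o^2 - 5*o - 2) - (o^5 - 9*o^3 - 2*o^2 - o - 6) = -2*o^5 - o^4 + 6*o^3 + 9*o^2 - 4*o + 4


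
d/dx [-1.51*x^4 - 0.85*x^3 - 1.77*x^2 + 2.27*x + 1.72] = -6.04*x^3 - 2.55*x^2 - 3.54*x + 2.27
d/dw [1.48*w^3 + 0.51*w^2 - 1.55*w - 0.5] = 4.44*w^2 + 1.02*w - 1.55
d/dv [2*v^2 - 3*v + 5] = 4*v - 3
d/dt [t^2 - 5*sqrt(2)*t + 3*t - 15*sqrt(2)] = 2*t - 5*sqrt(2) + 3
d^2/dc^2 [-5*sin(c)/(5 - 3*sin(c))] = 25*(-3*sin(c)^2 - 5*sin(c) + 6)/(3*sin(c) - 5)^3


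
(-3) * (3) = -9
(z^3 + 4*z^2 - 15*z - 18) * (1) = z^3 + 4*z^2 - 15*z - 18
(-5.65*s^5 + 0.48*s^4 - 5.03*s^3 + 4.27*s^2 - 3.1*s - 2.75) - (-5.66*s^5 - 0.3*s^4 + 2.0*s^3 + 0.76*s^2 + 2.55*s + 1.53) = 0.00999999999999979*s^5 + 0.78*s^4 - 7.03*s^3 + 3.51*s^2 - 5.65*s - 4.28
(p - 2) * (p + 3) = p^2 + p - 6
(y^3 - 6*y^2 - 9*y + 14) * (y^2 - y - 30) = y^5 - 7*y^4 - 33*y^3 + 203*y^2 + 256*y - 420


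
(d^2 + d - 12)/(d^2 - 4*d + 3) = (d + 4)/(d - 1)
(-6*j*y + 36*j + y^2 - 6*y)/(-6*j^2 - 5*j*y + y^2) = (y - 6)/(j + y)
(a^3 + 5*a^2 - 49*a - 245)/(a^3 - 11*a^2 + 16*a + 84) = (a^2 + 12*a + 35)/(a^2 - 4*a - 12)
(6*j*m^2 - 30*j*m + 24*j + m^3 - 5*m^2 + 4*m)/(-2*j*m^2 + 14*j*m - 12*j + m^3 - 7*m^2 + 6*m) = (-6*j*m + 24*j - m^2 + 4*m)/(2*j*m - 12*j - m^2 + 6*m)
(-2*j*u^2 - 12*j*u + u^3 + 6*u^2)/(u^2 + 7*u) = (-2*j*u - 12*j + u^2 + 6*u)/(u + 7)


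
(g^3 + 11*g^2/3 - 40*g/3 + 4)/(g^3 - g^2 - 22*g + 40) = (g^2 + 17*g/3 - 2)/(g^2 + g - 20)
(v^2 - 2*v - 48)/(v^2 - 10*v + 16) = (v + 6)/(v - 2)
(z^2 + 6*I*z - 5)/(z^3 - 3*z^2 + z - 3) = (z + 5*I)/(z^2 - z*(3 + I) + 3*I)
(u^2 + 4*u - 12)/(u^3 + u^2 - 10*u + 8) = (u + 6)/(u^2 + 3*u - 4)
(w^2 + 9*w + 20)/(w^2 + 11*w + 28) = (w + 5)/(w + 7)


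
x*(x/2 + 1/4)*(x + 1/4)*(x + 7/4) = x^4/2 + 5*x^3/4 + 23*x^2/32 + 7*x/64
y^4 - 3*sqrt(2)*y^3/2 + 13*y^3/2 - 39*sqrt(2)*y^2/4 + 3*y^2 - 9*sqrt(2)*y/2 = y*(y + 1/2)*(y + 6)*(y - 3*sqrt(2)/2)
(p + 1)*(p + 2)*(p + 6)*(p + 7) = p^4 + 16*p^3 + 83*p^2 + 152*p + 84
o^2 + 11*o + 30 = (o + 5)*(o + 6)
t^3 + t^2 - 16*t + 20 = (t - 2)^2*(t + 5)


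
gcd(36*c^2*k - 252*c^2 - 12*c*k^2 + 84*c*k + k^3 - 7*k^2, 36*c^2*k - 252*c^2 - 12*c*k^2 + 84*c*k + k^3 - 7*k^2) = 36*c^2*k - 252*c^2 - 12*c*k^2 + 84*c*k + k^3 - 7*k^2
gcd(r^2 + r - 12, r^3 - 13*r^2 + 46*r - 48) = r - 3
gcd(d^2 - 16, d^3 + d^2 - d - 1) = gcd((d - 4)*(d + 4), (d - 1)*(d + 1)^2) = 1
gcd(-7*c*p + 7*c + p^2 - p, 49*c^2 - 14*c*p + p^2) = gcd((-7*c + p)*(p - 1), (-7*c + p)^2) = -7*c + p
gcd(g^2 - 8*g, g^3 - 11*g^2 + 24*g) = g^2 - 8*g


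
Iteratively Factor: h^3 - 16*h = (h)*(h^2 - 16) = h*(h + 4)*(h - 4)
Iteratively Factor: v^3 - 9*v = (v - 3)*(v^2 + 3*v) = v*(v - 3)*(v + 3)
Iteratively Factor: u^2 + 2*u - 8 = (u + 4)*(u - 2)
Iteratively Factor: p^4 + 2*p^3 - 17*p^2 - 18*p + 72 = (p + 4)*(p^3 - 2*p^2 - 9*p + 18) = (p - 3)*(p + 4)*(p^2 + p - 6) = (p - 3)*(p + 3)*(p + 4)*(p - 2)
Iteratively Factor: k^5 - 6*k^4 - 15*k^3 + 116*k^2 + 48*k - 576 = (k - 4)*(k^4 - 2*k^3 - 23*k^2 + 24*k + 144) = (k - 4)^2*(k^3 + 2*k^2 - 15*k - 36) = (k - 4)^2*(k + 3)*(k^2 - k - 12) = (k - 4)^2*(k + 3)^2*(k - 4)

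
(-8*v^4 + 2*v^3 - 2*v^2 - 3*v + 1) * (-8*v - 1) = 64*v^5 - 8*v^4 + 14*v^3 + 26*v^2 - 5*v - 1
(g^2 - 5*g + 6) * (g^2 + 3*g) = g^4 - 2*g^3 - 9*g^2 + 18*g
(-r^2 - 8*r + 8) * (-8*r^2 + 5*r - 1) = 8*r^4 + 59*r^3 - 103*r^2 + 48*r - 8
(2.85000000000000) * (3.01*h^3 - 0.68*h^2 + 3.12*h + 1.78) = 8.5785*h^3 - 1.938*h^2 + 8.892*h + 5.073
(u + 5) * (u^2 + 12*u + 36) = u^3 + 17*u^2 + 96*u + 180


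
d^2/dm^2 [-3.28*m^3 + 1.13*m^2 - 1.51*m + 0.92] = 2.26 - 19.68*m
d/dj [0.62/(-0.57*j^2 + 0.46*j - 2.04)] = (0.7068*j - 0.2852)/(0.57*j^2 - 0.46*j + 2.04)^2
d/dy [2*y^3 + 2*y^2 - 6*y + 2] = 6*y^2 + 4*y - 6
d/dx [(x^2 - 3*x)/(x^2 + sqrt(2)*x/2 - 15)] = (sqrt(2)*x^2 + 6*x^2 - 60*x + 90)/(2*x^4 + 2*sqrt(2)*x^3 - 59*x^2 - 30*sqrt(2)*x + 450)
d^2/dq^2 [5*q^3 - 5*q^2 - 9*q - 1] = 30*q - 10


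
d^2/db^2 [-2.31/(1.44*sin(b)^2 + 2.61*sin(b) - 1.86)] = (19.160064*sin(b)^4 + 26.045712*sin(b)^3 + 11.744271*sin(b)^2 - 40.877298*sin(b) - 43.84611)/(1.44*sin(b)^2 + 2.61*sin(b) - 1.86)^3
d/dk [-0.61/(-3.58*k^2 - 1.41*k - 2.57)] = (-4.3676*k - 0.8601)/(3.58*k^2 + 1.41*k + 2.57)^2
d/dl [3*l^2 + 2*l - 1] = 6*l + 2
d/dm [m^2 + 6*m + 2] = 2*m + 6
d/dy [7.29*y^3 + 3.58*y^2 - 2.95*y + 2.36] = 21.87*y^2 + 7.16*y - 2.95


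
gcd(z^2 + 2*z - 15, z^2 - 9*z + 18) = z - 3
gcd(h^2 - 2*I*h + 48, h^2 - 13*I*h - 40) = h - 8*I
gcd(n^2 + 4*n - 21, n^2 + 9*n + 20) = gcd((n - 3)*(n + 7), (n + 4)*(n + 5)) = 1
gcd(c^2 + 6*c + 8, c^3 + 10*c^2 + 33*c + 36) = c + 4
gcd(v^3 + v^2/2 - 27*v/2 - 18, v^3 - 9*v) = v + 3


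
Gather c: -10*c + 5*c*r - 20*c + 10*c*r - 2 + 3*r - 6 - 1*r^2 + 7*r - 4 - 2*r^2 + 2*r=c*(15*r - 30) - 3*r^2 + 12*r - 12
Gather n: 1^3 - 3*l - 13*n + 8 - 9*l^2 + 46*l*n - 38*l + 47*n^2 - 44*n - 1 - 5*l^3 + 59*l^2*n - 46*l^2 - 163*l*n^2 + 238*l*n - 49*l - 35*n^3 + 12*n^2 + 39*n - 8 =-5*l^3 - 55*l^2 - 90*l - 35*n^3 + n^2*(59 - 163*l) + n*(59*l^2 + 284*l - 18)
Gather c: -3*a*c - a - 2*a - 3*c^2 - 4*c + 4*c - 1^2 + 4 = -3*a*c - 3*a - 3*c^2 + 3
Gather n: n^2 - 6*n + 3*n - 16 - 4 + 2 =n^2 - 3*n - 18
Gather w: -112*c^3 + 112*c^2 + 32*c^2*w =-112*c^3 + 32*c^2*w + 112*c^2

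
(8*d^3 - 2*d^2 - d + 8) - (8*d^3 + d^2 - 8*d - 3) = -3*d^2 + 7*d + 11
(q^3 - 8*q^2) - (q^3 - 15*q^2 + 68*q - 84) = 7*q^2 - 68*q + 84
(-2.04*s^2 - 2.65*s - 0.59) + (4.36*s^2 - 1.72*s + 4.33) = 2.32*s^2 - 4.37*s + 3.74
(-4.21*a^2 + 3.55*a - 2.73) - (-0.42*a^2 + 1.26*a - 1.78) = -3.79*a^2 + 2.29*a - 0.95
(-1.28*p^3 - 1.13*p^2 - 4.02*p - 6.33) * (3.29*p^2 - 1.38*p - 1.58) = -4.2112*p^5 - 1.9513*p^4 - 9.644*p^3 - 13.4927*p^2 + 15.087*p + 10.0014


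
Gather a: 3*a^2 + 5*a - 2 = 3*a^2 + 5*a - 2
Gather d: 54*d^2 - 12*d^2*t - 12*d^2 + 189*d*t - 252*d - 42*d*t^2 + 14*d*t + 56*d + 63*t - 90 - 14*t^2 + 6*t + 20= d^2*(42 - 12*t) + d*(-42*t^2 + 203*t - 196) - 14*t^2 + 69*t - 70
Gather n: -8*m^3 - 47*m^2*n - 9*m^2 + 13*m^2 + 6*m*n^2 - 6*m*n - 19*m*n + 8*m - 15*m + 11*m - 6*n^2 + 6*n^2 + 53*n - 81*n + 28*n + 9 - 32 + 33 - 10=-8*m^3 + 4*m^2 + 6*m*n^2 + 4*m + n*(-47*m^2 - 25*m)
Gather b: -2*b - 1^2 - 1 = -2*b - 2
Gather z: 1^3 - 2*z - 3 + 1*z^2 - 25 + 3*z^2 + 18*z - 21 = 4*z^2 + 16*z - 48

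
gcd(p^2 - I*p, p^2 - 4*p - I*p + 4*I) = p - I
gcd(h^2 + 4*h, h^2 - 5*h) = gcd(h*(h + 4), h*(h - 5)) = h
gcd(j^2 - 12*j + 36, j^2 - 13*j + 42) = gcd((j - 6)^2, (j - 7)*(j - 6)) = j - 6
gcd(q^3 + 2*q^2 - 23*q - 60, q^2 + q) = 1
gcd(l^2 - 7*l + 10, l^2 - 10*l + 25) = l - 5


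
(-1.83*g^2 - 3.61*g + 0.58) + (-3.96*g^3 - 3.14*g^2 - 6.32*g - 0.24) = -3.96*g^3 - 4.97*g^2 - 9.93*g + 0.34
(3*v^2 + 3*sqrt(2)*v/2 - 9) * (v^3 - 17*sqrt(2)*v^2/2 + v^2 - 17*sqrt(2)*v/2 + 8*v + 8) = 3*v^5 - 24*sqrt(2)*v^4 + 3*v^4 - 24*sqrt(2)*v^3 - 21*v^3/2 - 21*v^2/2 + 177*sqrt(2)*v^2/2 - 72*v + 177*sqrt(2)*v/2 - 72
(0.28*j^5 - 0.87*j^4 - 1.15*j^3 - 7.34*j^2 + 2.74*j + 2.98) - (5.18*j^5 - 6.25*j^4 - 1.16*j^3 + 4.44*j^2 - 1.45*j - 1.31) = -4.9*j^5 + 5.38*j^4 + 0.01*j^3 - 11.78*j^2 + 4.19*j + 4.29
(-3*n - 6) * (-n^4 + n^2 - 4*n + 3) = 3*n^5 + 6*n^4 - 3*n^3 + 6*n^2 + 15*n - 18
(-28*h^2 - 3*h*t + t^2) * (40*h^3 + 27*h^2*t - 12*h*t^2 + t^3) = -1120*h^5 - 876*h^4*t + 295*h^3*t^2 + 35*h^2*t^3 - 15*h*t^4 + t^5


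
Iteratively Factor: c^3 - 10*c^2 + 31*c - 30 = (c - 2)*(c^2 - 8*c + 15) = (c - 5)*(c - 2)*(c - 3)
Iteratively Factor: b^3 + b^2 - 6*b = (b)*(b^2 + b - 6) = b*(b + 3)*(b - 2)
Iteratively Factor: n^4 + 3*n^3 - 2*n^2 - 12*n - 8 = (n + 2)*(n^3 + n^2 - 4*n - 4) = (n - 2)*(n + 2)*(n^2 + 3*n + 2) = (n - 2)*(n + 2)^2*(n + 1)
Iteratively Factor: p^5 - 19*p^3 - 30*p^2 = (p + 2)*(p^4 - 2*p^3 - 15*p^2) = p*(p + 2)*(p^3 - 2*p^2 - 15*p) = p*(p + 2)*(p + 3)*(p^2 - 5*p) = p^2*(p + 2)*(p + 3)*(p - 5)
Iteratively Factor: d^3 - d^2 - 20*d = (d - 5)*(d^2 + 4*d) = (d - 5)*(d + 4)*(d)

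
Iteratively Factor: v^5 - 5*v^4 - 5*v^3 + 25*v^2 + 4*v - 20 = (v - 5)*(v^4 - 5*v^2 + 4) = (v - 5)*(v - 2)*(v^3 + 2*v^2 - v - 2) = (v - 5)*(v - 2)*(v + 2)*(v^2 - 1) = (v - 5)*(v - 2)*(v - 1)*(v + 2)*(v + 1)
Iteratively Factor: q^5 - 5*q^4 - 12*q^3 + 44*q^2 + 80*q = (q + 2)*(q^4 - 7*q^3 + 2*q^2 + 40*q) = (q - 4)*(q + 2)*(q^3 - 3*q^2 - 10*q) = (q - 5)*(q - 4)*(q + 2)*(q^2 + 2*q) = (q - 5)*(q - 4)*(q + 2)^2*(q)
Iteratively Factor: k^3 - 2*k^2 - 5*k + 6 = (k - 3)*(k^2 + k - 2) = (k - 3)*(k + 2)*(k - 1)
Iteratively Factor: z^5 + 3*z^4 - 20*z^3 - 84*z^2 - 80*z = (z + 2)*(z^4 + z^3 - 22*z^2 - 40*z) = z*(z + 2)*(z^3 + z^2 - 22*z - 40) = z*(z + 2)*(z + 4)*(z^2 - 3*z - 10) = z*(z + 2)^2*(z + 4)*(z - 5)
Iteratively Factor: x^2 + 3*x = (x + 3)*(x)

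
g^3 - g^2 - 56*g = g*(g - 8)*(g + 7)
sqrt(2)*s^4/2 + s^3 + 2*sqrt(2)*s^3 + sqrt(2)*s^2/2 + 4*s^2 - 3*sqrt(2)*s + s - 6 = (s - 1)*(s + 2)*(s + 3)*(sqrt(2)*s/2 + 1)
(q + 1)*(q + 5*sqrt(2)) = q^2 + q + 5*sqrt(2)*q + 5*sqrt(2)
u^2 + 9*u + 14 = (u + 2)*(u + 7)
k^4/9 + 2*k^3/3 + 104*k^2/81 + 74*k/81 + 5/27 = (k/3 + 1/3)*(k/3 + 1)*(k + 1/3)*(k + 5/3)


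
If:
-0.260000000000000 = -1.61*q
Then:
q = 0.16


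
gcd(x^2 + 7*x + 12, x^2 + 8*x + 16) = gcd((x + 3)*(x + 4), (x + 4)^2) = x + 4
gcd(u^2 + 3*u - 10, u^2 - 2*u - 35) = u + 5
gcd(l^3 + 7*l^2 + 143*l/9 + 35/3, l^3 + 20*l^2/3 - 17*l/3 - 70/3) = l + 5/3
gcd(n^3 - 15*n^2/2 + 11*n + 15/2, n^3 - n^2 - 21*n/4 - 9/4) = n^2 - 5*n/2 - 3/2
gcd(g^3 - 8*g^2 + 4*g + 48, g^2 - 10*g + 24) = g^2 - 10*g + 24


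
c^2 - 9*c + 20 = (c - 5)*(c - 4)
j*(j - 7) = j^2 - 7*j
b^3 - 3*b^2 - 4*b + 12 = (b - 3)*(b - 2)*(b + 2)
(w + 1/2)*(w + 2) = w^2 + 5*w/2 + 1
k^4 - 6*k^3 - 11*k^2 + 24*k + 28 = (k - 7)*(k - 2)*(k + 1)*(k + 2)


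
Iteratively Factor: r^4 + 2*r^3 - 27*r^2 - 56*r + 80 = (r + 4)*(r^3 - 2*r^2 - 19*r + 20) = (r - 5)*(r + 4)*(r^2 + 3*r - 4) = (r - 5)*(r - 1)*(r + 4)*(r + 4)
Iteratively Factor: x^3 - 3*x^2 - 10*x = (x - 5)*(x^2 + 2*x) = (x - 5)*(x + 2)*(x)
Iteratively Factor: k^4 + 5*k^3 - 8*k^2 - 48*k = (k)*(k^3 + 5*k^2 - 8*k - 48) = k*(k + 4)*(k^2 + k - 12) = k*(k + 4)^2*(k - 3)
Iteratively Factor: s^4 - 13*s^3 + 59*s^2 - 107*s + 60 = (s - 4)*(s^3 - 9*s^2 + 23*s - 15) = (s - 4)*(s - 1)*(s^2 - 8*s + 15) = (s - 5)*(s - 4)*(s - 1)*(s - 3)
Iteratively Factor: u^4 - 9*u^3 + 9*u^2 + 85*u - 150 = (u + 3)*(u^3 - 12*u^2 + 45*u - 50) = (u - 2)*(u + 3)*(u^2 - 10*u + 25) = (u - 5)*(u - 2)*(u + 3)*(u - 5)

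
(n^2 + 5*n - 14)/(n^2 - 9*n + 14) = (n + 7)/(n - 7)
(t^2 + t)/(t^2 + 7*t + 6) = t/(t + 6)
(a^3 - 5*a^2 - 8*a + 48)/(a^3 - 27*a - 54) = (a^2 - 8*a + 16)/(a^2 - 3*a - 18)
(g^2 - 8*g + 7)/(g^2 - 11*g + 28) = (g - 1)/(g - 4)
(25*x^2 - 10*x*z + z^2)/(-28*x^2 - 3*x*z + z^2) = (-25*x^2 + 10*x*z - z^2)/(28*x^2 + 3*x*z - z^2)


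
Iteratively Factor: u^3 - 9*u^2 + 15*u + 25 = (u - 5)*(u^2 - 4*u - 5) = (u - 5)*(u + 1)*(u - 5)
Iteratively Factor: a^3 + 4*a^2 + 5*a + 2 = (a + 2)*(a^2 + 2*a + 1) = (a + 1)*(a + 2)*(a + 1)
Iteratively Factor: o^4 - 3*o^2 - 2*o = (o + 1)*(o^3 - o^2 - 2*o) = (o + 1)^2*(o^2 - 2*o) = o*(o + 1)^2*(o - 2)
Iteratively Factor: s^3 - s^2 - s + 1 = (s - 1)*(s^2 - 1) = (s - 1)*(s + 1)*(s - 1)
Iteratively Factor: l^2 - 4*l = (l - 4)*(l)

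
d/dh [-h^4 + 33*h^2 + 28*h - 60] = -4*h^3 + 66*h + 28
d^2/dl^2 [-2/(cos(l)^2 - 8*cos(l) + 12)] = 4*(2*sin(l)^4 - 9*sin(l)^2 + 63*cos(l) - 3*cos(3*l) - 45)/((cos(l) - 6)^3*(cos(l) - 2)^3)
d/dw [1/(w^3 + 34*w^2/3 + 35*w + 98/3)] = 3*(-9*w^2 - 68*w - 105)/(3*w^3 + 34*w^2 + 105*w + 98)^2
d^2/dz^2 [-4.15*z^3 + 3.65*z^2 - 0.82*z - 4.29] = 7.3 - 24.9*z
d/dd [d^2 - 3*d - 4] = 2*d - 3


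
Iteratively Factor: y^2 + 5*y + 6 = (y + 3)*(y + 2)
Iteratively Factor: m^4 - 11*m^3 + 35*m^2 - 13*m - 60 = (m - 3)*(m^3 - 8*m^2 + 11*m + 20) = (m - 5)*(m - 3)*(m^2 - 3*m - 4) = (m - 5)*(m - 3)*(m + 1)*(m - 4)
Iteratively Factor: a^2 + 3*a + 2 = (a + 2)*(a + 1)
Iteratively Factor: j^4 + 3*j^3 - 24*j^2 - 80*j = (j + 4)*(j^3 - j^2 - 20*j) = (j + 4)^2*(j^2 - 5*j) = (j - 5)*(j + 4)^2*(j)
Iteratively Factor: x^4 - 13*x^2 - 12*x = (x + 1)*(x^3 - x^2 - 12*x) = (x + 1)*(x + 3)*(x^2 - 4*x) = (x - 4)*(x + 1)*(x + 3)*(x)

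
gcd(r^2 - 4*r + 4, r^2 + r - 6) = r - 2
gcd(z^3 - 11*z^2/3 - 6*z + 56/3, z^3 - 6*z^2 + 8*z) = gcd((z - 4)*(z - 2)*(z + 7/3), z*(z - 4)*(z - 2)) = z^2 - 6*z + 8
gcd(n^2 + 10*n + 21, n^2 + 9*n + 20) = 1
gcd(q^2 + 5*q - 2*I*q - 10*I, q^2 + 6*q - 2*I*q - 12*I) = q - 2*I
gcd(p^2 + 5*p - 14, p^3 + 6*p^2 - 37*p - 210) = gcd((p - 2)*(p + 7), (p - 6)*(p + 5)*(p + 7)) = p + 7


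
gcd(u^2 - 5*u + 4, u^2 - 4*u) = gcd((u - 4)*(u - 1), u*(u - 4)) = u - 4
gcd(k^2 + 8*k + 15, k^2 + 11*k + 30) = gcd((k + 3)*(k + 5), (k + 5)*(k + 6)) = k + 5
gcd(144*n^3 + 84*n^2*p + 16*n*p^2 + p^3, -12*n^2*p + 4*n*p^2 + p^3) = 6*n + p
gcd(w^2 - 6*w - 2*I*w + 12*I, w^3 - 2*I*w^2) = w - 2*I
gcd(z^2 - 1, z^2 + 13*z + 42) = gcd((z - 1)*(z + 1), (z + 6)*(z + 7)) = 1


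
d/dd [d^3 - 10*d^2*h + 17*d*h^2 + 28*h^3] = 3*d^2 - 20*d*h + 17*h^2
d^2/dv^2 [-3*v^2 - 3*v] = -6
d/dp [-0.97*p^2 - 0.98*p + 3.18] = -1.94*p - 0.98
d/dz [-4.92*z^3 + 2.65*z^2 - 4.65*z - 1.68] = -14.76*z^2 + 5.3*z - 4.65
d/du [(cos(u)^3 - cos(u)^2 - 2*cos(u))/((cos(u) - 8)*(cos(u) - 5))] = (-cos(u)^4 + 26*cos(u)^3 - 135*cos(u)^2 + 80*cos(u) + 80)*sin(u)/((cos(u) - 8)^2*(cos(u) - 5)^2)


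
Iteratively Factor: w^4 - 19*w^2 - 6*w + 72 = (w - 2)*(w^3 + 2*w^2 - 15*w - 36) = (w - 2)*(w + 3)*(w^2 - w - 12) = (w - 4)*(w - 2)*(w + 3)*(w + 3)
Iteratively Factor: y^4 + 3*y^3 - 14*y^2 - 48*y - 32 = (y + 4)*(y^3 - y^2 - 10*y - 8) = (y - 4)*(y + 4)*(y^2 + 3*y + 2) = (y - 4)*(y + 2)*(y + 4)*(y + 1)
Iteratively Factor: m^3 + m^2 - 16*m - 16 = (m - 4)*(m^2 + 5*m + 4) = (m - 4)*(m + 4)*(m + 1)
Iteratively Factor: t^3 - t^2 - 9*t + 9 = (t - 1)*(t^2 - 9) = (t - 1)*(t + 3)*(t - 3)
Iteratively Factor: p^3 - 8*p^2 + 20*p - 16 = (p - 4)*(p^2 - 4*p + 4) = (p - 4)*(p - 2)*(p - 2)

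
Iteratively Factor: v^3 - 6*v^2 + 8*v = (v)*(v^2 - 6*v + 8) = v*(v - 2)*(v - 4)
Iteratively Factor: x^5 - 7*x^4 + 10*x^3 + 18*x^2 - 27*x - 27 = (x - 3)*(x^4 - 4*x^3 - 2*x^2 + 12*x + 9) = (x - 3)*(x + 1)*(x^3 - 5*x^2 + 3*x + 9) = (x - 3)*(x + 1)^2*(x^2 - 6*x + 9) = (x - 3)^2*(x + 1)^2*(x - 3)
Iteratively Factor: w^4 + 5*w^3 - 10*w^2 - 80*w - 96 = (w - 4)*(w^3 + 9*w^2 + 26*w + 24) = (w - 4)*(w + 4)*(w^2 + 5*w + 6) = (w - 4)*(w + 2)*(w + 4)*(w + 3)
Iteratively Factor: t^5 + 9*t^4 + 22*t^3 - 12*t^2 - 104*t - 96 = (t + 4)*(t^4 + 5*t^3 + 2*t^2 - 20*t - 24) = (t + 3)*(t + 4)*(t^3 + 2*t^2 - 4*t - 8) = (t + 2)*(t + 3)*(t + 4)*(t^2 - 4) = (t - 2)*(t + 2)*(t + 3)*(t + 4)*(t + 2)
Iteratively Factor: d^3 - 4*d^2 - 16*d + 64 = (d + 4)*(d^2 - 8*d + 16) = (d - 4)*(d + 4)*(d - 4)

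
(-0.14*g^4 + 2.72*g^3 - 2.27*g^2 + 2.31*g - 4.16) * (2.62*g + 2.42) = -0.3668*g^5 + 6.7876*g^4 + 0.635000000000001*g^3 + 0.5588*g^2 - 5.309*g - 10.0672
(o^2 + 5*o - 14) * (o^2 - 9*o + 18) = o^4 - 4*o^3 - 41*o^2 + 216*o - 252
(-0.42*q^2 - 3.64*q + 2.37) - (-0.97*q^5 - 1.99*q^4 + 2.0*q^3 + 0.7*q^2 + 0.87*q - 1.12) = 0.97*q^5 + 1.99*q^4 - 2.0*q^3 - 1.12*q^2 - 4.51*q + 3.49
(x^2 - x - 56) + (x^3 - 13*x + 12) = x^3 + x^2 - 14*x - 44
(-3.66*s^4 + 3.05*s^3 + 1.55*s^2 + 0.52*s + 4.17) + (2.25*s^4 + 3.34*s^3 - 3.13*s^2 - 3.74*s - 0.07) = -1.41*s^4 + 6.39*s^3 - 1.58*s^2 - 3.22*s + 4.1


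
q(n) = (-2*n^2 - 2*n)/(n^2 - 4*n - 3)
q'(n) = (4 - 2*n)*(-2*n^2 - 2*n)/(n^2 - 4*n - 3)^2 + (-4*n - 2)/(n^2 - 4*n - 3) = 2*(5*n^2 + 6*n + 3)/(n^4 - 8*n^3 + 10*n^2 + 24*n + 9)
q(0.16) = 0.10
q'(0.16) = 0.63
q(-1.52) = -0.29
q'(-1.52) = 0.37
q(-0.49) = -0.62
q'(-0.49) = 3.94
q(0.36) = 0.23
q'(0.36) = 0.63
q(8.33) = -4.70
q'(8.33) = 0.73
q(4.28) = 25.09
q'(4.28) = 74.11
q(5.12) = -22.92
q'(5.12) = 44.08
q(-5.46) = -1.00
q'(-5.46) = 0.10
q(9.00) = -4.29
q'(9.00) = 0.52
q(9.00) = -4.29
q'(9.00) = 0.52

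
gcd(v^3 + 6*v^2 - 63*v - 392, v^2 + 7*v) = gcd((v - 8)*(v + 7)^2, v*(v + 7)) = v + 7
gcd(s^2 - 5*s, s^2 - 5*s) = s^2 - 5*s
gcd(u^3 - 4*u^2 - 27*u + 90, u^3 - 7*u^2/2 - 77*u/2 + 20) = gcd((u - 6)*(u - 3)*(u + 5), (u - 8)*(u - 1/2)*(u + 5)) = u + 5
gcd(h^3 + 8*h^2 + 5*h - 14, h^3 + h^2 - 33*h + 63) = h + 7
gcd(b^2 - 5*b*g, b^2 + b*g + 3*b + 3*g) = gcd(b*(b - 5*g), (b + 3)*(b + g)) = 1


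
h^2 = h^2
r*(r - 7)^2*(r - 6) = r^4 - 20*r^3 + 133*r^2 - 294*r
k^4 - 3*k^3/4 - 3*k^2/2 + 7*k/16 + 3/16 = (k - 3/2)*(k - 1/2)*(k + 1/4)*(k + 1)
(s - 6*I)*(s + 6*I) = s^2 + 36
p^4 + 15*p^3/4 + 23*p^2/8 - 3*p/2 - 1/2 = (p - 1/2)*(p + 1/4)*(p + 2)^2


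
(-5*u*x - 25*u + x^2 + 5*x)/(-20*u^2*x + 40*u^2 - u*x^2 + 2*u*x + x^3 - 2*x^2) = (x + 5)/(4*u*x - 8*u + x^2 - 2*x)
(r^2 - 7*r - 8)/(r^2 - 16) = (r^2 - 7*r - 8)/(r^2 - 16)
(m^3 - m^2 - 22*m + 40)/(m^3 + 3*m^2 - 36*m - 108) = (m^3 - m^2 - 22*m + 40)/(m^3 + 3*m^2 - 36*m - 108)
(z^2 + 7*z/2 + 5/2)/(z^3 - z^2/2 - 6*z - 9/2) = (2*z + 5)/(2*z^2 - 3*z - 9)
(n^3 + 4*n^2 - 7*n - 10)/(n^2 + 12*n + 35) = (n^2 - n - 2)/(n + 7)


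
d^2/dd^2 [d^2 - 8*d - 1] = 2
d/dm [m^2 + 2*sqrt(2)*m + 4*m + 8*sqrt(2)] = 2*m + 2*sqrt(2) + 4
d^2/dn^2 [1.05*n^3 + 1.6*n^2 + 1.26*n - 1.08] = 6.3*n + 3.2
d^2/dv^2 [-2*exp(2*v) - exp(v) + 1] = (-8*exp(v) - 1)*exp(v)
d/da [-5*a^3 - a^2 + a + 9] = -15*a^2 - 2*a + 1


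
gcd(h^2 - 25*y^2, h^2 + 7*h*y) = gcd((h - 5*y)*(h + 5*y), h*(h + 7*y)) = 1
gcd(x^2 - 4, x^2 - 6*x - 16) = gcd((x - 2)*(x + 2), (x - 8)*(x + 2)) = x + 2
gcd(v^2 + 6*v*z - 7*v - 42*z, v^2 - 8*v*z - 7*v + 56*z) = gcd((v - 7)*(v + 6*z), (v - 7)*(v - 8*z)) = v - 7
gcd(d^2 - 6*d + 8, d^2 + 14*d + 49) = 1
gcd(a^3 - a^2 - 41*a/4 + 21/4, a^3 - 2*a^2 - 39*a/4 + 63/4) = a^2 - a/2 - 21/2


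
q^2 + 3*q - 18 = (q - 3)*(q + 6)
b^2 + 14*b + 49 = (b + 7)^2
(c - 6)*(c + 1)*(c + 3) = c^3 - 2*c^2 - 21*c - 18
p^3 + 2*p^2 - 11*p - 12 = (p - 3)*(p + 1)*(p + 4)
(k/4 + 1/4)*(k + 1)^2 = k^3/4 + 3*k^2/4 + 3*k/4 + 1/4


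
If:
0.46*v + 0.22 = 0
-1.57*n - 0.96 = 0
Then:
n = -0.61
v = -0.48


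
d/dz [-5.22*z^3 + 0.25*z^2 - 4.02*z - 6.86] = -15.66*z^2 + 0.5*z - 4.02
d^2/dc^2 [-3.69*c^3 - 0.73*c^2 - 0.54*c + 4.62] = -22.14*c - 1.46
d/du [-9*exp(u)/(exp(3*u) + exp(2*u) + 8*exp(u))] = (18*exp(u) + 9)*exp(u)/(exp(2*u) + exp(u) + 8)^2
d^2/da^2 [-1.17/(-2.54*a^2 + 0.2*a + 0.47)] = (15.096744*a^2 - 1.18872*a - 1.17*(5.08*a - 0.2)*(10.16*a - 0.4) - 2.793492)/(-2.54*a^2 + 0.2*a + 0.47)^3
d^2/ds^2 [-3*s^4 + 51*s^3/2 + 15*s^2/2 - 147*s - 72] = -36*s^2 + 153*s + 15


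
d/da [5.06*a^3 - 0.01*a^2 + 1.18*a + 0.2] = 15.18*a^2 - 0.02*a + 1.18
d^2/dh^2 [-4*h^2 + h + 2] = -8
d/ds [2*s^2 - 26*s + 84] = 4*s - 26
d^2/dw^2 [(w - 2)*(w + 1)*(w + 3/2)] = 6*w + 1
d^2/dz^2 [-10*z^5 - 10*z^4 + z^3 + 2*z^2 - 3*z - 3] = -200*z^3 - 120*z^2 + 6*z + 4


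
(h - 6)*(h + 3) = h^2 - 3*h - 18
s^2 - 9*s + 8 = (s - 8)*(s - 1)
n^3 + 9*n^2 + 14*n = n*(n + 2)*(n + 7)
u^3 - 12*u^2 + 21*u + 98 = (u - 7)^2*(u + 2)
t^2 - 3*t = t*(t - 3)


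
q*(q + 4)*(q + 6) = q^3 + 10*q^2 + 24*q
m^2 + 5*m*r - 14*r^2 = (m - 2*r)*(m + 7*r)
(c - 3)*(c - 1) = c^2 - 4*c + 3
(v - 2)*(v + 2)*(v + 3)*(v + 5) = v^4 + 8*v^3 + 11*v^2 - 32*v - 60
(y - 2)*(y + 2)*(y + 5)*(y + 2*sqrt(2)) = y^4 + 2*sqrt(2)*y^3 + 5*y^3 - 4*y^2 + 10*sqrt(2)*y^2 - 20*y - 8*sqrt(2)*y - 40*sqrt(2)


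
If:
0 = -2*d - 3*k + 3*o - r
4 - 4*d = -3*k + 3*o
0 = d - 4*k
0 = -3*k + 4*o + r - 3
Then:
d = 4/7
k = 1/7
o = 5/7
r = 4/7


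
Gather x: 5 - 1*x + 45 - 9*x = 50 - 10*x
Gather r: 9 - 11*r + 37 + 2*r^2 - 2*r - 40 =2*r^2 - 13*r + 6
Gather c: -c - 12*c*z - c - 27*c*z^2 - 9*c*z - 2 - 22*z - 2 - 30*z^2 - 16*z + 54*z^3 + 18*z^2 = c*(-27*z^2 - 21*z - 2) + 54*z^3 - 12*z^2 - 38*z - 4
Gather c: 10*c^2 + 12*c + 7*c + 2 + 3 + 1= 10*c^2 + 19*c + 6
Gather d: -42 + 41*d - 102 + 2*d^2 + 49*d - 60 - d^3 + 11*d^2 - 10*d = -d^3 + 13*d^2 + 80*d - 204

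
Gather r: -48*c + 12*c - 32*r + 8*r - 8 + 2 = -36*c - 24*r - 6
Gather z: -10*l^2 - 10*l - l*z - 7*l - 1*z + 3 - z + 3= -10*l^2 - 17*l + z*(-l - 2) + 6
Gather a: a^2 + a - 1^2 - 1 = a^2 + a - 2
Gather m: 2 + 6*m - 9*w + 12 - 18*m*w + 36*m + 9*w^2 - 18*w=m*(42 - 18*w) + 9*w^2 - 27*w + 14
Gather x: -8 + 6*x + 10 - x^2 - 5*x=-x^2 + x + 2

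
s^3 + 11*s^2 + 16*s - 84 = (s - 2)*(s + 6)*(s + 7)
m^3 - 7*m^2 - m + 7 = (m - 7)*(m - 1)*(m + 1)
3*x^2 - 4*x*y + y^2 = (-3*x + y)*(-x + y)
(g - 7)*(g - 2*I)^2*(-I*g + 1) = -I*g^4 - 3*g^3 + 7*I*g^3 + 21*g^2 - 4*g + 28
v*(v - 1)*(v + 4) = v^3 + 3*v^2 - 4*v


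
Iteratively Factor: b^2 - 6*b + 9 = (b - 3)*(b - 3)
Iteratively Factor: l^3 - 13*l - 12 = (l + 3)*(l^2 - 3*l - 4) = (l + 1)*(l + 3)*(l - 4)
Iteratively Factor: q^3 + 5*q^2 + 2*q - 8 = (q + 2)*(q^2 + 3*q - 4) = (q - 1)*(q + 2)*(q + 4)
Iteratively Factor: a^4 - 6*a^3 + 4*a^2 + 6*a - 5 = (a - 1)*(a^3 - 5*a^2 - a + 5) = (a - 5)*(a - 1)*(a^2 - 1) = (a - 5)*(a - 1)^2*(a + 1)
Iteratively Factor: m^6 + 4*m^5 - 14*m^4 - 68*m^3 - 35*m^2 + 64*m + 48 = (m - 4)*(m^5 + 8*m^4 + 18*m^3 + 4*m^2 - 19*m - 12) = (m - 4)*(m + 1)*(m^4 + 7*m^3 + 11*m^2 - 7*m - 12) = (m - 4)*(m + 1)^2*(m^3 + 6*m^2 + 5*m - 12) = (m - 4)*(m - 1)*(m + 1)^2*(m^2 + 7*m + 12) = (m - 4)*(m - 1)*(m + 1)^2*(m + 4)*(m + 3)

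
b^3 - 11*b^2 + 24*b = b*(b - 8)*(b - 3)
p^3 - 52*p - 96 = (p - 8)*(p + 2)*(p + 6)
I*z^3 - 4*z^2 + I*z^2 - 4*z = z*(z + 4*I)*(I*z + I)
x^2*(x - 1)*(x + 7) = x^4 + 6*x^3 - 7*x^2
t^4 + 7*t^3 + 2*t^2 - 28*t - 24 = (t - 2)*(t + 1)*(t + 2)*(t + 6)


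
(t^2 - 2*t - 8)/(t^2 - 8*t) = (t^2 - 2*t - 8)/(t*(t - 8))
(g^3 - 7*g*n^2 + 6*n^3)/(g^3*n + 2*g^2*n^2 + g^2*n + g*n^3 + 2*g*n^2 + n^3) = (g^3 - 7*g*n^2 + 6*n^3)/(n*(g^3 + 2*g^2*n + g^2 + g*n^2 + 2*g*n + n^2))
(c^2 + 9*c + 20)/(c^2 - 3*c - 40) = (c + 4)/(c - 8)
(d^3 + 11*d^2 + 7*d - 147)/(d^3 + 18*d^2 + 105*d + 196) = (d - 3)/(d + 4)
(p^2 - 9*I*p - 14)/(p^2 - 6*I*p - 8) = (p - 7*I)/(p - 4*I)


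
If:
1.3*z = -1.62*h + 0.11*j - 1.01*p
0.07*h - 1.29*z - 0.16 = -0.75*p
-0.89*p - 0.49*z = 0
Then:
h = 24.3274478330658*z + 2.28571428571429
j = 365.039982489421*z + 33.6623376623377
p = -0.550561797752809*z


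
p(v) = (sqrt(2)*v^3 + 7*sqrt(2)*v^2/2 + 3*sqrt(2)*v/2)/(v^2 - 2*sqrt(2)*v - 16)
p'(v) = (-2*v + 2*sqrt(2))*(sqrt(2)*v^3 + 7*sqrt(2)*v^2/2 + 3*sqrt(2)*v/2)/(v^2 - 2*sqrt(2)*v - 16)^2 + (3*sqrt(2)*v^2 + 7*sqrt(2)*v + 3*sqrt(2)/2)/(v^2 - 2*sqrt(2)*v - 16) = sqrt(2)*(-v*(v - sqrt(2))*(2*v^2 + 7*v + 3) + (-6*v^2 - 14*v - 3)*(-v^2 + 2*sqrt(2)*v + 16)/2)/(-v^2 + 2*sqrt(2)*v + 16)^2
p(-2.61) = -1.68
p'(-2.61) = 4.63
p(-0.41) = 0.01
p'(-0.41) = 0.08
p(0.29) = -0.06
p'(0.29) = -0.31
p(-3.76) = -1.50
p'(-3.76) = 1.06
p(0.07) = -0.01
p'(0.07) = -0.17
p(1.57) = -1.17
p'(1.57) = -1.58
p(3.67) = -11.18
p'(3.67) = -11.31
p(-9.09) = -7.28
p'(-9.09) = 1.19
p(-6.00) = -3.79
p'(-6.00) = 1.06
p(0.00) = 0.00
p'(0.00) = -0.13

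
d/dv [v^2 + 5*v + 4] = 2*v + 5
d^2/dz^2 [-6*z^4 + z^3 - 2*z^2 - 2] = -72*z^2 + 6*z - 4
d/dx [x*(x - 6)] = 2*x - 6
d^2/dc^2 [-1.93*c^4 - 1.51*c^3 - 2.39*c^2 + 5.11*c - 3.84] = -23.16*c^2 - 9.06*c - 4.78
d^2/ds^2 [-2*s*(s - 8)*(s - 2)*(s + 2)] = -24*s^2 + 96*s + 16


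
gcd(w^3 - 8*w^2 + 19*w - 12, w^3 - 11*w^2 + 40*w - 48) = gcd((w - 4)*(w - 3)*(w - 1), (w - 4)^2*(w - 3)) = w^2 - 7*w + 12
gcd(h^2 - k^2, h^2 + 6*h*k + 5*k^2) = h + k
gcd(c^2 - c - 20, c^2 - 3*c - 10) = c - 5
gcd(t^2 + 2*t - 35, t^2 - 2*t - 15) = t - 5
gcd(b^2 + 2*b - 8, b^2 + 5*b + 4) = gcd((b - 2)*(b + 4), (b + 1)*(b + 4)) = b + 4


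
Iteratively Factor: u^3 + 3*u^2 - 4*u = (u)*(u^2 + 3*u - 4) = u*(u + 4)*(u - 1)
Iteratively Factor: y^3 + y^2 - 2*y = (y - 1)*(y^2 + 2*y) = y*(y - 1)*(y + 2)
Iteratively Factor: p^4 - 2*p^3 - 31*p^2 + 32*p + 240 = (p + 4)*(p^3 - 6*p^2 - 7*p + 60) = (p - 4)*(p + 4)*(p^2 - 2*p - 15) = (p - 5)*(p - 4)*(p + 4)*(p + 3)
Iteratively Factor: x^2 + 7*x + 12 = (x + 3)*(x + 4)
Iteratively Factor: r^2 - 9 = (r + 3)*(r - 3)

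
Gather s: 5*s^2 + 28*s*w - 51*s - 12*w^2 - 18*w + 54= 5*s^2 + s*(28*w - 51) - 12*w^2 - 18*w + 54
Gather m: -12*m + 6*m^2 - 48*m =6*m^2 - 60*m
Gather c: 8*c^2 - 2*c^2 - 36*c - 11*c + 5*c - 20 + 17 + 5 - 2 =6*c^2 - 42*c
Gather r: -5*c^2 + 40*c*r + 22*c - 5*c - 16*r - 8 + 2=-5*c^2 + 17*c + r*(40*c - 16) - 6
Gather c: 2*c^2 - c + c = 2*c^2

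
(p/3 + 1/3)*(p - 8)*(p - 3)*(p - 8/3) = p^4/3 - 38*p^3/9 + 119*p^2/9 - 32*p/9 - 64/3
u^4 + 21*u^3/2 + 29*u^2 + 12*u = u*(u + 1/2)*(u + 4)*(u + 6)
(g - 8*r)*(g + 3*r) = g^2 - 5*g*r - 24*r^2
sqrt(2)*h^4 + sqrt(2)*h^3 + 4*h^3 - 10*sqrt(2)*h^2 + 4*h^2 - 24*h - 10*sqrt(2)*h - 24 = (h - 2*sqrt(2))*(h + sqrt(2))*(h + 3*sqrt(2))*(sqrt(2)*h + sqrt(2))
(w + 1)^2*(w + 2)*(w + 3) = w^4 + 7*w^3 + 17*w^2 + 17*w + 6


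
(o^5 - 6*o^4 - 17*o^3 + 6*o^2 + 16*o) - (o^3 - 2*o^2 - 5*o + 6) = o^5 - 6*o^4 - 18*o^3 + 8*o^2 + 21*o - 6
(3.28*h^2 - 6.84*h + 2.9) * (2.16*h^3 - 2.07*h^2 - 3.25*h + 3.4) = 7.0848*h^5 - 21.564*h^4 + 9.7628*h^3 + 27.379*h^2 - 32.681*h + 9.86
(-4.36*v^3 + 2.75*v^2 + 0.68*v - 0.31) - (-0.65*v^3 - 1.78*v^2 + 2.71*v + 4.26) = -3.71*v^3 + 4.53*v^2 - 2.03*v - 4.57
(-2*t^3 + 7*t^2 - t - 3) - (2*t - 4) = -2*t^3 + 7*t^2 - 3*t + 1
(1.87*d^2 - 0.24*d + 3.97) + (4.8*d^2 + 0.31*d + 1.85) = 6.67*d^2 + 0.07*d + 5.82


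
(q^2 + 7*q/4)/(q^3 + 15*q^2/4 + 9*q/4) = (4*q + 7)/(4*q^2 + 15*q + 9)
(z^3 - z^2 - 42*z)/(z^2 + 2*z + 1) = z*(z^2 - z - 42)/(z^2 + 2*z + 1)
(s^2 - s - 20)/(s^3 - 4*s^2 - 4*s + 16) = (s^2 - s - 20)/(s^3 - 4*s^2 - 4*s + 16)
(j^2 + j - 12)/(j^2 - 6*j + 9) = (j + 4)/(j - 3)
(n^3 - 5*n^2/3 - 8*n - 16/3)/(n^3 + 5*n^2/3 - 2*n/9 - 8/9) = 3*(n - 4)/(3*n - 2)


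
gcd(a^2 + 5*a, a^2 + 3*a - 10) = a + 5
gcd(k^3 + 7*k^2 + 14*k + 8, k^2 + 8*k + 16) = k + 4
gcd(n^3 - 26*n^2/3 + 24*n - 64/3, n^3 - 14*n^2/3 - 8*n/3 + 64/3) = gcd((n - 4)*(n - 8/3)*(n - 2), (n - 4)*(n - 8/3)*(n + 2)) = n^2 - 20*n/3 + 32/3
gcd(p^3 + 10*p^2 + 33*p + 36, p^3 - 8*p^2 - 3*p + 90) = p + 3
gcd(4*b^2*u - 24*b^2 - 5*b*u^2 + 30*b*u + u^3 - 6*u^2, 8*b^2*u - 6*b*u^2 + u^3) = -4*b + u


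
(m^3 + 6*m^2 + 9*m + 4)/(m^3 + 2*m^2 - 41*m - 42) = (m^2 + 5*m + 4)/(m^2 + m - 42)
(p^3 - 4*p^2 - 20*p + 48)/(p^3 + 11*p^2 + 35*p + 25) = (p^3 - 4*p^2 - 20*p + 48)/(p^3 + 11*p^2 + 35*p + 25)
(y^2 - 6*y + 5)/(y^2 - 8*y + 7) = (y - 5)/(y - 7)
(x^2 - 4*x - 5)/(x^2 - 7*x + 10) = (x + 1)/(x - 2)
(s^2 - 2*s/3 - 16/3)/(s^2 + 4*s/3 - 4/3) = (3*s - 8)/(3*s - 2)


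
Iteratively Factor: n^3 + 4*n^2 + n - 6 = (n + 2)*(n^2 + 2*n - 3) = (n - 1)*(n + 2)*(n + 3)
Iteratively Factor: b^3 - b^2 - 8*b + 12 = (b - 2)*(b^2 + b - 6) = (b - 2)*(b + 3)*(b - 2)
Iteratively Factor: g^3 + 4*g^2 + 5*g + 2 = (g + 1)*(g^2 + 3*g + 2) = (g + 1)*(g + 2)*(g + 1)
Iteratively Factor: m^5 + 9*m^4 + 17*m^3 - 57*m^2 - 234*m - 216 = (m + 3)*(m^4 + 6*m^3 - m^2 - 54*m - 72) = (m + 3)*(m + 4)*(m^3 + 2*m^2 - 9*m - 18) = (m + 2)*(m + 3)*(m + 4)*(m^2 - 9) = (m + 2)*(m + 3)^2*(m + 4)*(m - 3)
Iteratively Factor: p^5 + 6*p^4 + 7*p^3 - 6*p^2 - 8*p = (p - 1)*(p^4 + 7*p^3 + 14*p^2 + 8*p) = p*(p - 1)*(p^3 + 7*p^2 + 14*p + 8) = p*(p - 1)*(p + 2)*(p^2 + 5*p + 4) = p*(p - 1)*(p + 2)*(p + 4)*(p + 1)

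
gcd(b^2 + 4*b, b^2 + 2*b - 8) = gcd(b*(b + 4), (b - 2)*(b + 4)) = b + 4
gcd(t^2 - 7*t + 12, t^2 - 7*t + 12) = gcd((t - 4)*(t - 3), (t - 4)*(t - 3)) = t^2 - 7*t + 12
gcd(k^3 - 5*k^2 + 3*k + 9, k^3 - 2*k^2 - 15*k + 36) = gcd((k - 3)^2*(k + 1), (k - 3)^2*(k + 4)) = k^2 - 6*k + 9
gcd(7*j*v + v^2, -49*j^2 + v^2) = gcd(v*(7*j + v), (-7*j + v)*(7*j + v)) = 7*j + v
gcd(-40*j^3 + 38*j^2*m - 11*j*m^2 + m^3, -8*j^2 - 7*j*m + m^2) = 1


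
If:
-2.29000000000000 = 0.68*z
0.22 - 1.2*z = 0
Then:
No Solution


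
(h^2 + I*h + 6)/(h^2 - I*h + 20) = (h^2 + I*h + 6)/(h^2 - I*h + 20)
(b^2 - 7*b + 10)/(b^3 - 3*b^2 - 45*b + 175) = (b - 2)/(b^2 + 2*b - 35)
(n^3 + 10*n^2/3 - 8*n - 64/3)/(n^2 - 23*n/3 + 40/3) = (n^2 + 6*n + 8)/(n - 5)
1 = 1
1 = 1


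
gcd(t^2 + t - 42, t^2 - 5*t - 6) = t - 6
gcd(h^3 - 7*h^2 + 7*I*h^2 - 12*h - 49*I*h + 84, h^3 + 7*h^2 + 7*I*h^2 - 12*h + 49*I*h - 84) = h^2 + 7*I*h - 12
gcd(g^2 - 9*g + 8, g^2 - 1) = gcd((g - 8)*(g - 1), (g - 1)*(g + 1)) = g - 1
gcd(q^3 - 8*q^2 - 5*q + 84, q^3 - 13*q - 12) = q^2 - q - 12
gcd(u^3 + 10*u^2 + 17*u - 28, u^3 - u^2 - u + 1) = u - 1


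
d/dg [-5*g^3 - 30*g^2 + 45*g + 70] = -15*g^2 - 60*g + 45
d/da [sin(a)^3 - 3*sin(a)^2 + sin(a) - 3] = (3*sin(a)^2 - 6*sin(a) + 1)*cos(a)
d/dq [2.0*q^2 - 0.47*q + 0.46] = 4.0*q - 0.47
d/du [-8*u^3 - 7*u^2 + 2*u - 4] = -24*u^2 - 14*u + 2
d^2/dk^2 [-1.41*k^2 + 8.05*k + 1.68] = -2.82000000000000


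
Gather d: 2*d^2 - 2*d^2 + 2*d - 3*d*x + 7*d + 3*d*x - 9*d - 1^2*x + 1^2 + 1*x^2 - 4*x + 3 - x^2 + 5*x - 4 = 0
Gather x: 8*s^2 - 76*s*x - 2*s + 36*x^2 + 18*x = 8*s^2 - 2*s + 36*x^2 + x*(18 - 76*s)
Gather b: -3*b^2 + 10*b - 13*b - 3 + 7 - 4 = -3*b^2 - 3*b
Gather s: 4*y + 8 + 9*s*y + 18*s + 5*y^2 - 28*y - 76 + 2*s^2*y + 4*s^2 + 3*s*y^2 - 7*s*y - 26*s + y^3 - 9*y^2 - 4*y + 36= s^2*(2*y + 4) + s*(3*y^2 + 2*y - 8) + y^3 - 4*y^2 - 28*y - 32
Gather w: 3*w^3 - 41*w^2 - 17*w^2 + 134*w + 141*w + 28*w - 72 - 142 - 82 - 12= 3*w^3 - 58*w^2 + 303*w - 308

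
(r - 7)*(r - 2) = r^2 - 9*r + 14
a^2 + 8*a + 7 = (a + 1)*(a + 7)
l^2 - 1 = (l - 1)*(l + 1)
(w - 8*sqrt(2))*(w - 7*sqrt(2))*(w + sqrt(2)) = w^3 - 14*sqrt(2)*w^2 + 82*w + 112*sqrt(2)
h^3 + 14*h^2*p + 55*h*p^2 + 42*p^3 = (h + p)*(h + 6*p)*(h + 7*p)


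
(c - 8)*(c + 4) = c^2 - 4*c - 32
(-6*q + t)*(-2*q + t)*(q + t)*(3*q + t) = 36*q^4 + 24*q^3*t - 17*q^2*t^2 - 4*q*t^3 + t^4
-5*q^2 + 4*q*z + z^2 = (-q + z)*(5*q + z)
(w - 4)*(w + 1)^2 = w^3 - 2*w^2 - 7*w - 4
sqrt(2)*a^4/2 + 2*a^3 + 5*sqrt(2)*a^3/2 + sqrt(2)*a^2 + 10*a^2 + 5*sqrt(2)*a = a*(a + 5)*(a + sqrt(2))*(sqrt(2)*a/2 + 1)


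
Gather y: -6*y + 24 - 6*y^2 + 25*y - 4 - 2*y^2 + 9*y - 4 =-8*y^2 + 28*y + 16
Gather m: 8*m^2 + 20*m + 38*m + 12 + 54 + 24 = 8*m^2 + 58*m + 90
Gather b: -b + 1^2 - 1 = -b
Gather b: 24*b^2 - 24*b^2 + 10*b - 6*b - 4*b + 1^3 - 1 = 0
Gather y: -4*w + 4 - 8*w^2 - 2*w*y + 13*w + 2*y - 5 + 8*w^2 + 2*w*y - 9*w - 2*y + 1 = 0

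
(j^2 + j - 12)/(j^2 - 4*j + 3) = (j + 4)/(j - 1)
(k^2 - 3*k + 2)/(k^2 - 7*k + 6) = (k - 2)/(k - 6)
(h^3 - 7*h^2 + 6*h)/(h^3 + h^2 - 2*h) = (h - 6)/(h + 2)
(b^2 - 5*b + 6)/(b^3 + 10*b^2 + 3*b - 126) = (b - 2)/(b^2 + 13*b + 42)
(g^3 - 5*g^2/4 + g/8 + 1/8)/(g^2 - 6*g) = (8*g^3 - 10*g^2 + g + 1)/(8*g*(g - 6))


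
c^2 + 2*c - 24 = (c - 4)*(c + 6)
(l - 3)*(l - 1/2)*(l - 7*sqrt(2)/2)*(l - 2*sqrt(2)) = l^4 - 11*sqrt(2)*l^3/2 - 7*l^3/2 + 31*l^2/2 + 77*sqrt(2)*l^2/4 - 49*l - 33*sqrt(2)*l/4 + 21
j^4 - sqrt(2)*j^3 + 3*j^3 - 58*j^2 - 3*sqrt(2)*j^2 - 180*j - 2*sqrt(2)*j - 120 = (j + 1)*(j + 2)*(j - 6*sqrt(2))*(j + 5*sqrt(2))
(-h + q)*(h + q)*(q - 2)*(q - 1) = -h^2*q^2 + 3*h^2*q - 2*h^2 + q^4 - 3*q^3 + 2*q^2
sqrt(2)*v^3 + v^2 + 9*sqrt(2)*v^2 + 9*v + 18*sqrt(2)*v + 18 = (v + 3)*(v + 6)*(sqrt(2)*v + 1)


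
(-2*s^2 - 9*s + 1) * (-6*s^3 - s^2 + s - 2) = 12*s^5 + 56*s^4 + s^3 - 6*s^2 + 19*s - 2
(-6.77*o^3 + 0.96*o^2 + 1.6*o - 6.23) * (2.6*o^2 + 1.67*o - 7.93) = -17.602*o^5 - 8.8099*o^4 + 59.4493*o^3 - 21.1388*o^2 - 23.0921*o + 49.4039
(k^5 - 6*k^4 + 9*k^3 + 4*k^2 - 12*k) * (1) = k^5 - 6*k^4 + 9*k^3 + 4*k^2 - 12*k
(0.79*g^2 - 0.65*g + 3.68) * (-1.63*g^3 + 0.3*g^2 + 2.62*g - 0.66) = -1.2877*g^5 + 1.2965*g^4 - 4.1236*g^3 - 1.1204*g^2 + 10.0706*g - 2.4288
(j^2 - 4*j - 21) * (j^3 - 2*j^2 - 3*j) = j^5 - 6*j^4 - 16*j^3 + 54*j^2 + 63*j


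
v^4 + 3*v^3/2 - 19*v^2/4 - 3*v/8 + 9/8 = (v - 3/2)*(v - 1/2)*(v + 1/2)*(v + 3)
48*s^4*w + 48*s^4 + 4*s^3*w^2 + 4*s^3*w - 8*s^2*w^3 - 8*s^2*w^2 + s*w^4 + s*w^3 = (-6*s + w)*(-4*s + w)*(2*s + w)*(s*w + s)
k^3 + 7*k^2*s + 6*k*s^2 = k*(k + s)*(k + 6*s)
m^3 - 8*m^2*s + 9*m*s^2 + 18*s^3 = (m - 6*s)*(m - 3*s)*(m + s)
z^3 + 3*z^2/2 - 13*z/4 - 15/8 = (z - 3/2)*(z + 1/2)*(z + 5/2)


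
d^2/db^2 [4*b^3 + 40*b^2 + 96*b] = 24*b + 80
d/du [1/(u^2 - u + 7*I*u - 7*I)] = (-2*u + 1 - 7*I)/(u^2 - u + 7*I*u - 7*I)^2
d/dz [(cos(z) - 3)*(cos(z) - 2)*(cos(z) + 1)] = (-3*cos(z)^2 + 8*cos(z) - 1)*sin(z)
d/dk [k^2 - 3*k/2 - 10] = 2*k - 3/2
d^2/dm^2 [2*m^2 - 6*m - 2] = 4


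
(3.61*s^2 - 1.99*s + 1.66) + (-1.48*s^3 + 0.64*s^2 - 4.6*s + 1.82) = -1.48*s^3 + 4.25*s^2 - 6.59*s + 3.48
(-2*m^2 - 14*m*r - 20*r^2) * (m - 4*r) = -2*m^3 - 6*m^2*r + 36*m*r^2 + 80*r^3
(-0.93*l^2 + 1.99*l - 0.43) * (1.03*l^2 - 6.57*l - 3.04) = -0.9579*l^4 + 8.1598*l^3 - 10.69*l^2 - 3.2245*l + 1.3072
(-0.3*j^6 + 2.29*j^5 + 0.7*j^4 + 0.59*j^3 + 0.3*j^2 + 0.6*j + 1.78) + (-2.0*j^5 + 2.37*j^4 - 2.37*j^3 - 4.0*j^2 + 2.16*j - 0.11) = -0.3*j^6 + 0.29*j^5 + 3.07*j^4 - 1.78*j^3 - 3.7*j^2 + 2.76*j + 1.67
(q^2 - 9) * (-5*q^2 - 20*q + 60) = -5*q^4 - 20*q^3 + 105*q^2 + 180*q - 540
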